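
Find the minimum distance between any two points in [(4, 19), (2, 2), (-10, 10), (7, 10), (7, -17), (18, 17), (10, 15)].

Computing all pairwise distances among 7 points:

d((4, 19), (2, 2)) = 17.1172
d((4, 19), (-10, 10)) = 16.6433
d((4, 19), (7, 10)) = 9.4868
d((4, 19), (7, -17)) = 36.1248
d((4, 19), (18, 17)) = 14.1421
d((4, 19), (10, 15)) = 7.2111
d((2, 2), (-10, 10)) = 14.4222
d((2, 2), (7, 10)) = 9.434
d((2, 2), (7, -17)) = 19.6469
d((2, 2), (18, 17)) = 21.9317
d((2, 2), (10, 15)) = 15.2643
d((-10, 10), (7, 10)) = 17.0
d((-10, 10), (7, -17)) = 31.9061
d((-10, 10), (18, 17)) = 28.8617
d((-10, 10), (10, 15)) = 20.6155
d((7, 10), (7, -17)) = 27.0
d((7, 10), (18, 17)) = 13.0384
d((7, 10), (10, 15)) = 5.831 <-- minimum
d((7, -17), (18, 17)) = 35.7351
d((7, -17), (10, 15)) = 32.1403
d((18, 17), (10, 15)) = 8.2462

Closest pair: (7, 10) and (10, 15) with distance 5.831

The closest pair is (7, 10) and (10, 15) with Euclidean distance 5.831. For 7 points, brute-force pairwise comparison is shown above. For large n, the divide-and-conquer algorithm (sort by x, recurse on halves, check the dividing strip) achieves O(n log n).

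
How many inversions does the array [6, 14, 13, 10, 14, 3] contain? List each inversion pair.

Finding inversions in [6, 14, 13, 10, 14, 3]:

(0, 5): arr[0]=6 > arr[5]=3
(1, 2): arr[1]=14 > arr[2]=13
(1, 3): arr[1]=14 > arr[3]=10
(1, 5): arr[1]=14 > arr[5]=3
(2, 3): arr[2]=13 > arr[3]=10
(2, 5): arr[2]=13 > arr[5]=3
(3, 5): arr[3]=10 > arr[5]=3
(4, 5): arr[4]=14 > arr[5]=3

Total inversions: 8

The array has 8 inversion(s): (0,5), (1,2), (1,3), (1,5), (2,3), (2,5), (3,5), (4,5). Each pair (i,j) satisfies i < j and arr[i] > arr[j].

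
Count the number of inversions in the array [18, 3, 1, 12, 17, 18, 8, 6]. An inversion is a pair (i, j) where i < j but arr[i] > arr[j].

Finding inversions in [18, 3, 1, 12, 17, 18, 8, 6]:

(0, 1): arr[0]=18 > arr[1]=3
(0, 2): arr[0]=18 > arr[2]=1
(0, 3): arr[0]=18 > arr[3]=12
(0, 4): arr[0]=18 > arr[4]=17
(0, 6): arr[0]=18 > arr[6]=8
(0, 7): arr[0]=18 > arr[7]=6
(1, 2): arr[1]=3 > arr[2]=1
(3, 6): arr[3]=12 > arr[6]=8
(3, 7): arr[3]=12 > arr[7]=6
(4, 6): arr[4]=17 > arr[6]=8
(4, 7): arr[4]=17 > arr[7]=6
(5, 6): arr[5]=18 > arr[6]=8
(5, 7): arr[5]=18 > arr[7]=6
(6, 7): arr[6]=8 > arr[7]=6

Total inversions: 14

The array has 14 inversion(s): (0,1), (0,2), (0,3), (0,4), (0,6), (0,7), (1,2), (3,6), (3,7), (4,6), (4,7), (5,6), (5,7), (6,7). Each pair (i,j) satisfies i < j and arr[i] > arr[j].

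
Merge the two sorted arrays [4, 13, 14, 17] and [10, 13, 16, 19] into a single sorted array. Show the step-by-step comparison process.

Merging process:

Compare 4 vs 10: take 4 from left. Merged: [4]
Compare 13 vs 10: take 10 from right. Merged: [4, 10]
Compare 13 vs 13: take 13 from left. Merged: [4, 10, 13]
Compare 14 vs 13: take 13 from right. Merged: [4, 10, 13, 13]
Compare 14 vs 16: take 14 from left. Merged: [4, 10, 13, 13, 14]
Compare 17 vs 16: take 16 from right. Merged: [4, 10, 13, 13, 14, 16]
Compare 17 vs 19: take 17 from left. Merged: [4, 10, 13, 13, 14, 16, 17]
Append remaining from right: [19]. Merged: [4, 10, 13, 13, 14, 16, 17, 19]

Final merged array: [4, 10, 13, 13, 14, 16, 17, 19]
Total comparisons: 7

The merged array is [4, 10, 13, 13, 14, 16, 17, 19], requiring 7 comparisons. The merge step runs in O(n) time where n is the total number of elements.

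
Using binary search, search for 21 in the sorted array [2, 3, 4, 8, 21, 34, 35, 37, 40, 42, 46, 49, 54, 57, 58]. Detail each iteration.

Binary search for 21 in [2, 3, 4, 8, 21, 34, 35, 37, 40, 42, 46, 49, 54, 57, 58]:

lo=0, hi=14, mid=7, arr[mid]=37 -> 37 > 21, search left half
lo=0, hi=6, mid=3, arr[mid]=8 -> 8 < 21, search right half
lo=4, hi=6, mid=5, arr[mid]=34 -> 34 > 21, search left half
lo=4, hi=4, mid=4, arr[mid]=21 -> Found target at index 4!

Binary search finds 21 at index 4 after 4 comparisons. The search repeatedly halves the search space by comparing with the middle element.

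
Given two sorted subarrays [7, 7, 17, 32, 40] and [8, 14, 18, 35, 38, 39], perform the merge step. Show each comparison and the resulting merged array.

Merging process:

Compare 7 vs 8: take 7 from left. Merged: [7]
Compare 7 vs 8: take 7 from left. Merged: [7, 7]
Compare 17 vs 8: take 8 from right. Merged: [7, 7, 8]
Compare 17 vs 14: take 14 from right. Merged: [7, 7, 8, 14]
Compare 17 vs 18: take 17 from left. Merged: [7, 7, 8, 14, 17]
Compare 32 vs 18: take 18 from right. Merged: [7, 7, 8, 14, 17, 18]
Compare 32 vs 35: take 32 from left. Merged: [7, 7, 8, 14, 17, 18, 32]
Compare 40 vs 35: take 35 from right. Merged: [7, 7, 8, 14, 17, 18, 32, 35]
Compare 40 vs 38: take 38 from right. Merged: [7, 7, 8, 14, 17, 18, 32, 35, 38]
Compare 40 vs 39: take 39 from right. Merged: [7, 7, 8, 14, 17, 18, 32, 35, 38, 39]
Append remaining from left: [40]. Merged: [7, 7, 8, 14, 17, 18, 32, 35, 38, 39, 40]

Final merged array: [7, 7, 8, 14, 17, 18, 32, 35, 38, 39, 40]
Total comparisons: 10

The merged array is [7, 7, 8, 14, 17, 18, 32, 35, 38, 39, 40], requiring 10 comparisons. The merge step runs in O(n) time where n is the total number of elements.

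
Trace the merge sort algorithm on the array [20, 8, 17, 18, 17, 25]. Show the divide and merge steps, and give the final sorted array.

Merge sort trace:

Split: [20, 8, 17, 18, 17, 25] -> [20, 8, 17] and [18, 17, 25]
  Split: [20, 8, 17] -> [20] and [8, 17]
    Split: [8, 17] -> [8] and [17]
    Merge: [8] + [17] -> [8, 17]
  Merge: [20] + [8, 17] -> [8, 17, 20]
  Split: [18, 17, 25] -> [18] and [17, 25]
    Split: [17, 25] -> [17] and [25]
    Merge: [17] + [25] -> [17, 25]
  Merge: [18] + [17, 25] -> [17, 18, 25]
Merge: [8, 17, 20] + [17, 18, 25] -> [8, 17, 17, 18, 20, 25]

Final sorted array: [8, 17, 17, 18, 20, 25]

The merge sort proceeds by recursively splitting the array and merging sorted halves.
After all merges, the sorted array is [8, 17, 17, 18, 20, 25].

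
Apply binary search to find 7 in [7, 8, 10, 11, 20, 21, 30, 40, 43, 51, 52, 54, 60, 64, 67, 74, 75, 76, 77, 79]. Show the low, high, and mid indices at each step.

Binary search for 7 in [7, 8, 10, 11, 20, 21, 30, 40, 43, 51, 52, 54, 60, 64, 67, 74, 75, 76, 77, 79]:

lo=0, hi=19, mid=9, arr[mid]=51 -> 51 > 7, search left half
lo=0, hi=8, mid=4, arr[mid]=20 -> 20 > 7, search left half
lo=0, hi=3, mid=1, arr[mid]=8 -> 8 > 7, search left half
lo=0, hi=0, mid=0, arr[mid]=7 -> Found target at index 0!

Binary search finds 7 at index 0 after 4 comparisons. The search repeatedly halves the search space by comparing with the middle element.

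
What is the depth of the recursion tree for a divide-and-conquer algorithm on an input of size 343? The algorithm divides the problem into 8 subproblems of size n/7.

For divide and conquer with division factor 7:

Problem sizes at each level:
Level 0: 343
Level 1: 49
Level 2: 7
Level 3: 1

The root is level 0 and the size-1 base case is level 3 (the tree spans levels 0 through 3, i.e. 4 levels counting the root), so the depth is the number of divisions: log_7(343) = 3

The recursion tree depth is log_7(343) = 3. At each level, the problem size is divided by 7, so it takes 3 divisions to reduce to a base case of size 1. The algorithm makes 8 recursive calls at each level.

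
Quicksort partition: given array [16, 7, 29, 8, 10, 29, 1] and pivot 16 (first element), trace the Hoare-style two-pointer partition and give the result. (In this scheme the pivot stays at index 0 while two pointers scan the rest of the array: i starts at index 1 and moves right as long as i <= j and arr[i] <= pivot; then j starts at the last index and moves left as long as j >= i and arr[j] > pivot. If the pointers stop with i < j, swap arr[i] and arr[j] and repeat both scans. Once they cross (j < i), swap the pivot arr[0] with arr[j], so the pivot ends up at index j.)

Hoare-style two-pointer partition with pivot = 16:

Initial array: [16, 7, 29, 8, 10, 29, 1]

Pointers start at i = 1, j = 6.
i stops at index 2 (arr[2]=29 > 16), j stops at index 6 (arr[6]=1 <= 16): swap arr[2] and arr[6], array becomes [16, 7, 1, 8, 10, 29, 29]
i ends at 5, j ends at 4: the pointers have crossed (j < i), so scanning stops.

Swap pivot arr[0] with arr[4] to place pivot at position 4: [10, 7, 1, 8, 16, 29, 29]
Pivot position: 4

After partitioning with pivot 16, the array becomes [10, 7, 1, 8, 16, 29, 29]. The pivot is placed at index 4. All elements to the left of the pivot are <= 16, and all elements to the right are > 16.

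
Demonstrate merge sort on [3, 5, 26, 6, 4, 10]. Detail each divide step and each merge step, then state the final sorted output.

Merge sort trace:

Split: [3, 5, 26, 6, 4, 10] -> [3, 5, 26] and [6, 4, 10]
  Split: [3, 5, 26] -> [3] and [5, 26]
    Split: [5, 26] -> [5] and [26]
    Merge: [5] + [26] -> [5, 26]
  Merge: [3] + [5, 26] -> [3, 5, 26]
  Split: [6, 4, 10] -> [6] and [4, 10]
    Split: [4, 10] -> [4] and [10]
    Merge: [4] + [10] -> [4, 10]
  Merge: [6] + [4, 10] -> [4, 6, 10]
Merge: [3, 5, 26] + [4, 6, 10] -> [3, 4, 5, 6, 10, 26]

Final sorted array: [3, 4, 5, 6, 10, 26]

The merge sort proceeds by recursively splitting the array and merging sorted halves.
After all merges, the sorted array is [3, 4, 5, 6, 10, 26].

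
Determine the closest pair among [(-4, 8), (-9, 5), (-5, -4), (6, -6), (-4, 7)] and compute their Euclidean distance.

Computing all pairwise distances among 5 points:

d((-4, 8), (-9, 5)) = 5.831
d((-4, 8), (-5, -4)) = 12.0416
d((-4, 8), (6, -6)) = 17.2047
d((-4, 8), (-4, 7)) = 1.0 <-- minimum
d((-9, 5), (-5, -4)) = 9.8489
d((-9, 5), (6, -6)) = 18.6011
d((-9, 5), (-4, 7)) = 5.3852
d((-5, -4), (6, -6)) = 11.1803
d((-5, -4), (-4, 7)) = 11.0454
d((6, -6), (-4, 7)) = 16.4012

Closest pair: (-4, 8) and (-4, 7) with distance 1.0

The closest pair is (-4, 8) and (-4, 7) with Euclidean distance 1.0. For 5 points, brute-force pairwise comparison is shown above. For large n, the divide-and-conquer algorithm (sort by x, recurse on halves, check the dividing strip) achieves O(n log n).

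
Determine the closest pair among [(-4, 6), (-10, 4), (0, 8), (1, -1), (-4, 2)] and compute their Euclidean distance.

Computing all pairwise distances among 5 points:

d((-4, 6), (-10, 4)) = 6.3246
d((-4, 6), (0, 8)) = 4.4721
d((-4, 6), (1, -1)) = 8.6023
d((-4, 6), (-4, 2)) = 4.0 <-- minimum
d((-10, 4), (0, 8)) = 10.7703
d((-10, 4), (1, -1)) = 12.083
d((-10, 4), (-4, 2)) = 6.3246
d((0, 8), (1, -1)) = 9.0554
d((0, 8), (-4, 2)) = 7.2111
d((1, -1), (-4, 2)) = 5.831

Closest pair: (-4, 6) and (-4, 2) with distance 4.0

The closest pair is (-4, 6) and (-4, 2) with Euclidean distance 4.0. For 5 points, brute-force pairwise comparison is shown above. For large n, the divide-and-conquer algorithm (sort by x, recurse on halves, check the dividing strip) achieves O(n log n).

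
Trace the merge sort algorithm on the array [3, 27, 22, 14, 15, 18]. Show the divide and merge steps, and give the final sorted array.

Merge sort trace:

Split: [3, 27, 22, 14, 15, 18] -> [3, 27, 22] and [14, 15, 18]
  Split: [3, 27, 22] -> [3] and [27, 22]
    Split: [27, 22] -> [27] and [22]
    Merge: [27] + [22] -> [22, 27]
  Merge: [3] + [22, 27] -> [3, 22, 27]
  Split: [14, 15, 18] -> [14] and [15, 18]
    Split: [15, 18] -> [15] and [18]
    Merge: [15] + [18] -> [15, 18]
  Merge: [14] + [15, 18] -> [14, 15, 18]
Merge: [3, 22, 27] + [14, 15, 18] -> [3, 14, 15, 18, 22, 27]

Final sorted array: [3, 14, 15, 18, 22, 27]

The merge sort proceeds by recursively splitting the array and merging sorted halves.
After all merges, the sorted array is [3, 14, 15, 18, 22, 27].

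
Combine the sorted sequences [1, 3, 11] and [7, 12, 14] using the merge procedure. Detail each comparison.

Merging process:

Compare 1 vs 7: take 1 from left. Merged: [1]
Compare 3 vs 7: take 3 from left. Merged: [1, 3]
Compare 11 vs 7: take 7 from right. Merged: [1, 3, 7]
Compare 11 vs 12: take 11 from left. Merged: [1, 3, 7, 11]
Append remaining from right: [12, 14]. Merged: [1, 3, 7, 11, 12, 14]

Final merged array: [1, 3, 7, 11, 12, 14]
Total comparisons: 4

The merged array is [1, 3, 7, 11, 12, 14], requiring 4 comparisons. The merge step runs in O(n) time where n is the total number of elements.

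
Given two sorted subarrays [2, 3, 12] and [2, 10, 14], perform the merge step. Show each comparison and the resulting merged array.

Merging process:

Compare 2 vs 2: take 2 from left. Merged: [2]
Compare 3 vs 2: take 2 from right. Merged: [2, 2]
Compare 3 vs 10: take 3 from left. Merged: [2, 2, 3]
Compare 12 vs 10: take 10 from right. Merged: [2, 2, 3, 10]
Compare 12 vs 14: take 12 from left. Merged: [2, 2, 3, 10, 12]
Append remaining from right: [14]. Merged: [2, 2, 3, 10, 12, 14]

Final merged array: [2, 2, 3, 10, 12, 14]
Total comparisons: 5

The merged array is [2, 2, 3, 10, 12, 14], requiring 5 comparisons. The merge step runs in O(n) time where n is the total number of elements.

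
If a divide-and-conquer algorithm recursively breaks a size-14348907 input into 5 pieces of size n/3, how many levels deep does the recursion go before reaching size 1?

For divide and conquer with division factor 3:

Problem sizes at each level:
Level 0: 14348907
Level 1: 4782969
Level 2: 1594323
Level 3: 531441
Level 4: 177147
Level 5: 59049
Level 6: 19683
Level 7: 6561
Level 8: 2187
Level 9: 729
Level 10: 243
Level 11: 81
Level 12: 27
Level 13: 9
Level 14: 3
Level 15: 1

The root is level 0 and the size-1 base case is level 15 (the tree spans levels 0 through 15, i.e. 16 levels counting the root), so the depth is the number of divisions: log_3(14348907) = 15

The recursion tree depth is log_3(14348907) = 15. At each level, the problem size is divided by 3, so it takes 15 divisions to reduce to a base case of size 1. The algorithm makes 5 recursive calls at each level.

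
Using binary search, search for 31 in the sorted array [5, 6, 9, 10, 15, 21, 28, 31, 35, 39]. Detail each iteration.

Binary search for 31 in [5, 6, 9, 10, 15, 21, 28, 31, 35, 39]:

lo=0, hi=9, mid=4, arr[mid]=15 -> 15 < 31, search right half
lo=5, hi=9, mid=7, arr[mid]=31 -> Found target at index 7!

Binary search finds 31 at index 7 after 2 comparisons. The search repeatedly halves the search space by comparing with the middle element.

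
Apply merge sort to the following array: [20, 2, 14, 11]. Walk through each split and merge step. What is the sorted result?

Merge sort trace:

Split: [20, 2, 14, 11] -> [20, 2] and [14, 11]
  Split: [20, 2] -> [20] and [2]
  Merge: [20] + [2] -> [2, 20]
  Split: [14, 11] -> [14] and [11]
  Merge: [14] + [11] -> [11, 14]
Merge: [2, 20] + [11, 14] -> [2, 11, 14, 20]

Final sorted array: [2, 11, 14, 20]

The merge sort proceeds by recursively splitting the array and merging sorted halves.
After all merges, the sorted array is [2, 11, 14, 20].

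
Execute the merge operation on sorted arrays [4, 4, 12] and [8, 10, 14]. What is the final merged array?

Merging process:

Compare 4 vs 8: take 4 from left. Merged: [4]
Compare 4 vs 8: take 4 from left. Merged: [4, 4]
Compare 12 vs 8: take 8 from right. Merged: [4, 4, 8]
Compare 12 vs 10: take 10 from right. Merged: [4, 4, 8, 10]
Compare 12 vs 14: take 12 from left. Merged: [4, 4, 8, 10, 12]
Append remaining from right: [14]. Merged: [4, 4, 8, 10, 12, 14]

Final merged array: [4, 4, 8, 10, 12, 14]
Total comparisons: 5

The merged array is [4, 4, 8, 10, 12, 14], requiring 5 comparisons. The merge step runs in O(n) time where n is the total number of elements.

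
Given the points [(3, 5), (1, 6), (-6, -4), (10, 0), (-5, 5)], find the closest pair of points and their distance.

Computing all pairwise distances among 5 points:

d((3, 5), (1, 6)) = 2.2361 <-- minimum
d((3, 5), (-6, -4)) = 12.7279
d((3, 5), (10, 0)) = 8.6023
d((3, 5), (-5, 5)) = 8.0
d((1, 6), (-6, -4)) = 12.2066
d((1, 6), (10, 0)) = 10.8167
d((1, 6), (-5, 5)) = 6.0828
d((-6, -4), (10, 0)) = 16.4924
d((-6, -4), (-5, 5)) = 9.0554
d((10, 0), (-5, 5)) = 15.8114

Closest pair: (3, 5) and (1, 6) with distance 2.2361

The closest pair is (3, 5) and (1, 6) with Euclidean distance 2.2361. For 5 points, brute-force pairwise comparison is shown above. For large n, the divide-and-conquer algorithm (sort by x, recurse on halves, check the dividing strip) achieves O(n log n).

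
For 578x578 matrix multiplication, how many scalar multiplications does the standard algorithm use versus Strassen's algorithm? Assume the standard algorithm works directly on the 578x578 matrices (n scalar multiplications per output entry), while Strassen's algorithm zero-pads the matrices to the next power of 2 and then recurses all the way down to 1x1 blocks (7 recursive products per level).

Matrix multiplication for 578x578 matrices:

Strassen's algorithm requires power-of-2 dimensions. Pad 578x578 to 1024x1024 (next power of 2).

Standard algorithm: 578^3 = 193100552 multiplications
Strassen's algorithm: 7^(log2(1024)) = 7^10 = 282475249 multiplications
Difference: 193100552 - 282475249 = -89374697 (Strassen uses MORE here due to padding overhead — for small or just-over-power-of-2 n, padding can outweigh the per-level savings)

Standard: 193100552 multiplications (578^3). Strassen: 282475249 multiplications (7^10, after padding to 1024x1024). Strassen reduces 8 recursive multiplications to 7 at each level.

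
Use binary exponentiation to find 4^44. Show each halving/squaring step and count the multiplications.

Computing 4^44 by squaring (build up from 4^1; each line after the first costs one multiplication):

4^1 = 4
4^2 = (4^1)^2 = 4^2 = 16
4^4 = (4^2)^2 = 16^2 = 256
4^5 = 4 * 4^4 = 4 * 256 = 1024
4^10 = (4^5)^2 = 1024^2 = 1048576
4^11 = 4 * 4^10 = 4 * 1048576 = 4194304
4^22 = (4^11)^2 = 4194304^2 = 17592186044416
4^44 = (4^22)^2 = 17592186044416^2 = 309485009821345068724781056

Result: 309485009821345068724781056
Multiplications needed: 7 (7 lines after 4^1)

4^44 = 309485009821345068724781056. Using exponentiation by squaring, this requires 7 multiplications. The key idea: if the exponent is even, square the half-power; if odd, multiply by the base once.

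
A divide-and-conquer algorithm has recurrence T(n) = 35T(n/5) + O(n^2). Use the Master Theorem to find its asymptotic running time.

Master Theorem for T(n) = 35T(n/5) + O(n^2):

a = 35, b = 5, c = 2
log_b(a) = log_5(35) = 2.2091

Case 1: c = 2 < log_5(35) = 2.2091
T(n) = O(n^(log_5 35))

For T(n) = 35T(n/5) + O(n^2): log_5(35) = 2.2091. This is Case 1 of the Master Theorem (c < log_b(a), work dominated by leaves), giving O(n^(log_5 35)).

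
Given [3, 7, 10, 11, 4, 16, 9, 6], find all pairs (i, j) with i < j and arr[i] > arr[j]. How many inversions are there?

Finding inversions in [3, 7, 10, 11, 4, 16, 9, 6]:

(1, 4): arr[1]=7 > arr[4]=4
(1, 7): arr[1]=7 > arr[7]=6
(2, 4): arr[2]=10 > arr[4]=4
(2, 6): arr[2]=10 > arr[6]=9
(2, 7): arr[2]=10 > arr[7]=6
(3, 4): arr[3]=11 > arr[4]=4
(3, 6): arr[3]=11 > arr[6]=9
(3, 7): arr[3]=11 > arr[7]=6
(5, 6): arr[5]=16 > arr[6]=9
(5, 7): arr[5]=16 > arr[7]=6
(6, 7): arr[6]=9 > arr[7]=6

Total inversions: 11

The array has 11 inversion(s): (1,4), (1,7), (2,4), (2,6), (2,7), (3,4), (3,6), (3,7), (5,6), (5,7), (6,7). Each pair (i,j) satisfies i < j and arr[i] > arr[j].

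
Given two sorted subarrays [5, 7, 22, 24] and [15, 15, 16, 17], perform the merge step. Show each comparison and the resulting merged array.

Merging process:

Compare 5 vs 15: take 5 from left. Merged: [5]
Compare 7 vs 15: take 7 from left. Merged: [5, 7]
Compare 22 vs 15: take 15 from right. Merged: [5, 7, 15]
Compare 22 vs 15: take 15 from right. Merged: [5, 7, 15, 15]
Compare 22 vs 16: take 16 from right. Merged: [5, 7, 15, 15, 16]
Compare 22 vs 17: take 17 from right. Merged: [5, 7, 15, 15, 16, 17]
Append remaining from left: [22, 24]. Merged: [5, 7, 15, 15, 16, 17, 22, 24]

Final merged array: [5, 7, 15, 15, 16, 17, 22, 24]
Total comparisons: 6

The merged array is [5, 7, 15, 15, 16, 17, 22, 24], requiring 6 comparisons. The merge step runs in O(n) time where n is the total number of elements.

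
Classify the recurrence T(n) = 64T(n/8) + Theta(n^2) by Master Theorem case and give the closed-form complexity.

Master Theorem for T(n) = 64T(n/8) + O(n^2):

a = 64, b = 8, c = 2
log_b(a) = log_8(64) = 2.0000

Case 2: c = 2 = log_8(64) = 2.0000
T(n) = O(n^2 log n) = O(n^2 log n)

For T(n) = 64T(n/8) + O(n^2): log_8(64) = 2.0000. This is Case 2 of the Master Theorem (c = log_b(a), equal work at all levels), giving O(n^2 log n).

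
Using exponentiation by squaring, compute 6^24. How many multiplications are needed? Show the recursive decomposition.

Computing 6^24 by squaring (build up from 6^1; each line after the first costs one multiplication):

6^1 = 6
6^2 = (6^1)^2 = 6^2 = 36
6^3 = 6 * 6^2 = 6 * 36 = 216
6^6 = (6^3)^2 = 216^2 = 46656
6^12 = (6^6)^2 = 46656^2 = 2176782336
6^24 = (6^12)^2 = 2176782336^2 = 4738381338321616896

Result: 4738381338321616896
Multiplications needed: 5 (5 lines after 6^1)

6^24 = 4738381338321616896. Using exponentiation by squaring, this requires 5 multiplications. The key idea: if the exponent is even, square the half-power; if odd, multiply by the base once.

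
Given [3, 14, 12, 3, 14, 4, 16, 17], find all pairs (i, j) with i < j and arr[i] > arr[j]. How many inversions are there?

Finding inversions in [3, 14, 12, 3, 14, 4, 16, 17]:

(1, 2): arr[1]=14 > arr[2]=12
(1, 3): arr[1]=14 > arr[3]=3
(1, 5): arr[1]=14 > arr[5]=4
(2, 3): arr[2]=12 > arr[3]=3
(2, 5): arr[2]=12 > arr[5]=4
(4, 5): arr[4]=14 > arr[5]=4

Total inversions: 6

The array has 6 inversion(s): (1,2), (1,3), (1,5), (2,3), (2,5), (4,5). Each pair (i,j) satisfies i < j and arr[i] > arr[j].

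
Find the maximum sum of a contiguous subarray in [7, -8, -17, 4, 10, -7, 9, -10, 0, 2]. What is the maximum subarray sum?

Using Kadane's algorithm on [7, -8, -17, 4, 10, -7, 9, -10, 0, 2]:

Scanning through the array:
Position 1 (value -8): max_ending_here = -1, max_so_far = 7
Position 2 (value -17): max_ending_here = -17, max_so_far = 7
Position 3 (value 4): max_ending_here = 4, max_so_far = 7
Position 4 (value 10): max_ending_here = 14, max_so_far = 14
Position 5 (value -7): max_ending_here = 7, max_so_far = 14
Position 6 (value 9): max_ending_here = 16, max_so_far = 16
Position 7 (value -10): max_ending_here = 6, max_so_far = 16
Position 8 (value 0): max_ending_here = 6, max_so_far = 16
Position 9 (value 2): max_ending_here = 8, max_so_far = 16

Maximum subarray: [4, 10, -7, 9]
Maximum sum: 16

The maximum subarray is [4, 10, -7, 9] with sum 16. This subarray runs from index 3 to index 6.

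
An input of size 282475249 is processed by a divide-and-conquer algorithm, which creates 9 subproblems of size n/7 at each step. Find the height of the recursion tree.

For divide and conquer with division factor 7:

Problem sizes at each level:
Level 0: 282475249
Level 1: 40353607
Level 2: 5764801
Level 3: 823543
Level 4: 117649
Level 5: 16807
Level 6: 2401
Level 7: 343
Level 8: 49
Level 9: 7
Level 10: 1

The root is level 0 and the size-1 base case is level 10 (the tree spans levels 0 through 10, i.e. 11 levels counting the root), so the depth is the number of divisions: log_7(282475249) = 10

The recursion tree depth is log_7(282475249) = 10. At each level, the problem size is divided by 7, so it takes 10 divisions to reduce to a base case of size 1. The algorithm makes 9 recursive calls at each level.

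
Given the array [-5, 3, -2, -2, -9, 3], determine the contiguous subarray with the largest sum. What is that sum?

Using Kadane's algorithm on [-5, 3, -2, -2, -9, 3]:

Scanning through the array:
Position 1 (value 3): max_ending_here = 3, max_so_far = 3
Position 2 (value -2): max_ending_here = 1, max_so_far = 3
Position 3 (value -2): max_ending_here = -1, max_so_far = 3
Position 4 (value -9): max_ending_here = -9, max_so_far = 3
Position 5 (value 3): max_ending_here = 3, max_so_far = 3

Maximum subarray: [3]
Maximum sum: 3

The maximum subarray is [3] with sum 3. This subarray runs from index 1 to index 1.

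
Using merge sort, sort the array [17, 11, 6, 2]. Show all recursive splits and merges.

Merge sort trace:

Split: [17, 11, 6, 2] -> [17, 11] and [6, 2]
  Split: [17, 11] -> [17] and [11]
  Merge: [17] + [11] -> [11, 17]
  Split: [6, 2] -> [6] and [2]
  Merge: [6] + [2] -> [2, 6]
Merge: [11, 17] + [2, 6] -> [2, 6, 11, 17]

Final sorted array: [2, 6, 11, 17]

The merge sort proceeds by recursively splitting the array and merging sorted halves.
After all merges, the sorted array is [2, 6, 11, 17].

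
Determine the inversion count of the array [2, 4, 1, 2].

Finding inversions in [2, 4, 1, 2]:

(0, 2): arr[0]=2 > arr[2]=1
(1, 2): arr[1]=4 > arr[2]=1
(1, 3): arr[1]=4 > arr[3]=2

Total inversions: 3

The array has 3 inversion(s): (0,2), (1,2), (1,3). Each pair (i,j) satisfies i < j and arr[i] > arr[j].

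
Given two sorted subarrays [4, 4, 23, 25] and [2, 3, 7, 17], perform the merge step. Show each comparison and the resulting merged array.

Merging process:

Compare 4 vs 2: take 2 from right. Merged: [2]
Compare 4 vs 3: take 3 from right. Merged: [2, 3]
Compare 4 vs 7: take 4 from left. Merged: [2, 3, 4]
Compare 4 vs 7: take 4 from left. Merged: [2, 3, 4, 4]
Compare 23 vs 7: take 7 from right. Merged: [2, 3, 4, 4, 7]
Compare 23 vs 17: take 17 from right. Merged: [2, 3, 4, 4, 7, 17]
Append remaining from left: [23, 25]. Merged: [2, 3, 4, 4, 7, 17, 23, 25]

Final merged array: [2, 3, 4, 4, 7, 17, 23, 25]
Total comparisons: 6

The merged array is [2, 3, 4, 4, 7, 17, 23, 25], requiring 6 comparisons. The merge step runs in O(n) time where n is the total number of elements.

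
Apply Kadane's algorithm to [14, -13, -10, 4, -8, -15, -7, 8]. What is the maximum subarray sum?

Using Kadane's algorithm on [14, -13, -10, 4, -8, -15, -7, 8]:

Scanning through the array:
Position 1 (value -13): max_ending_here = 1, max_so_far = 14
Position 2 (value -10): max_ending_here = -9, max_so_far = 14
Position 3 (value 4): max_ending_here = 4, max_so_far = 14
Position 4 (value -8): max_ending_here = -4, max_so_far = 14
Position 5 (value -15): max_ending_here = -15, max_so_far = 14
Position 6 (value -7): max_ending_here = -7, max_so_far = 14
Position 7 (value 8): max_ending_here = 8, max_so_far = 14

Maximum subarray: [14]
Maximum sum: 14

The maximum subarray is [14] with sum 14. This subarray runs from index 0 to index 0.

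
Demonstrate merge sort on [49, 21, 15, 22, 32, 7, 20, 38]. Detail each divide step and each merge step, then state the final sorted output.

Merge sort trace:

Split: [49, 21, 15, 22, 32, 7, 20, 38] -> [49, 21, 15, 22] and [32, 7, 20, 38]
  Split: [49, 21, 15, 22] -> [49, 21] and [15, 22]
    Split: [49, 21] -> [49] and [21]
    Merge: [49] + [21] -> [21, 49]
    Split: [15, 22] -> [15] and [22]
    Merge: [15] + [22] -> [15, 22]
  Merge: [21, 49] + [15, 22] -> [15, 21, 22, 49]
  Split: [32, 7, 20, 38] -> [32, 7] and [20, 38]
    Split: [32, 7] -> [32] and [7]
    Merge: [32] + [7] -> [7, 32]
    Split: [20, 38] -> [20] and [38]
    Merge: [20] + [38] -> [20, 38]
  Merge: [7, 32] + [20, 38] -> [7, 20, 32, 38]
Merge: [15, 21, 22, 49] + [7, 20, 32, 38] -> [7, 15, 20, 21, 22, 32, 38, 49]

Final sorted array: [7, 15, 20, 21, 22, 32, 38, 49]

The merge sort proceeds by recursively splitting the array and merging sorted halves.
After all merges, the sorted array is [7, 15, 20, 21, 22, 32, 38, 49].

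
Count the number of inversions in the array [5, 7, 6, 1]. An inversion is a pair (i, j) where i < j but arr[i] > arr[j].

Finding inversions in [5, 7, 6, 1]:

(0, 3): arr[0]=5 > arr[3]=1
(1, 2): arr[1]=7 > arr[2]=6
(1, 3): arr[1]=7 > arr[3]=1
(2, 3): arr[2]=6 > arr[3]=1

Total inversions: 4

The array has 4 inversion(s): (0,3), (1,2), (1,3), (2,3). Each pair (i,j) satisfies i < j and arr[i] > arr[j].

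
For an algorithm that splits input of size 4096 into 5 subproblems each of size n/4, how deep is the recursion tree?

For divide and conquer with division factor 4:

Problem sizes at each level:
Level 0: 4096
Level 1: 1024
Level 2: 256
Level 3: 64
Level 4: 16
Level 5: 4
Level 6: 1

The root is level 0 and the size-1 base case is level 6 (the tree spans levels 0 through 6, i.e. 7 levels counting the root), so the depth is the number of divisions: log_4(4096) = 6

The recursion tree depth is log_4(4096) = 6. At each level, the problem size is divided by 4, so it takes 6 divisions to reduce to a base case of size 1. The algorithm makes 5 recursive calls at each level.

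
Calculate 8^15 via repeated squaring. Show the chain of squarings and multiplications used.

Computing 8^15 by squaring (build up from 8^1; each line after the first costs one multiplication):

8^1 = 8
8^2 = (8^1)^2 = 8^2 = 64
8^3 = 8 * 8^2 = 8 * 64 = 512
8^6 = (8^3)^2 = 512^2 = 262144
8^7 = 8 * 8^6 = 8 * 262144 = 2097152
8^14 = (8^7)^2 = 2097152^2 = 4398046511104
8^15 = 8 * 8^14 = 8 * 4398046511104 = 35184372088832

Result: 35184372088832
Multiplications needed: 6 (6 lines after 8^1)

8^15 = 35184372088832. Using exponentiation by squaring, this requires 6 multiplications. The key idea: if the exponent is even, square the half-power; if odd, multiply by the base once.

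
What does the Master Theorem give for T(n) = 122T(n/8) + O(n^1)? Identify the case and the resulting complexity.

Master Theorem for T(n) = 122T(n/8) + O(n^1):

a = 122, b = 8, c = 1
log_b(a) = log_8(122) = 2.3102

Case 1: c = 1 < log_8(122) = 2.3102
T(n) = O(n^(log_8 122))

For T(n) = 122T(n/8) + O(n^1): log_8(122) = 2.3102. This is Case 1 of the Master Theorem (c < log_b(a), work dominated by leaves), giving O(n^(log_8 122)).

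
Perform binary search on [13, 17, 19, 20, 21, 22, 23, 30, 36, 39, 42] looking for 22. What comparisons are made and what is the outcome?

Binary search for 22 in [13, 17, 19, 20, 21, 22, 23, 30, 36, 39, 42]:

lo=0, hi=10, mid=5, arr[mid]=22 -> Found target at index 5!

Binary search finds 22 at index 5 after 1 comparisons. The search repeatedly halves the search space by comparing with the middle element.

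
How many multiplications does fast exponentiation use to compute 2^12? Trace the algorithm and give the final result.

Computing 2^12 by squaring (build up from 2^1; each line after the first costs one multiplication):

2^1 = 2
2^2 = (2^1)^2 = 2^2 = 4
2^3 = 2 * 2^2 = 2 * 4 = 8
2^6 = (2^3)^2 = 8^2 = 64
2^12 = (2^6)^2 = 64^2 = 4096

Result: 4096
Multiplications needed: 4 (4 lines after 2^1)

2^12 = 4096. Using exponentiation by squaring, this requires 4 multiplications. The key idea: if the exponent is even, square the half-power; if odd, multiply by the base once.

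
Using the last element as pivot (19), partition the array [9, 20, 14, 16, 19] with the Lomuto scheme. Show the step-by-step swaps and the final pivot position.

Lomuto partition with pivot = 19:

Initial array: [9, 20, 14, 16, 19]

arr[0]=9 <= 19: swap with position 0, array becomes [9, 20, 14, 16, 19]
arr[1]=20 > 19: no swap
arr[2]=14 <= 19: swap with position 1, array becomes [9, 14, 20, 16, 19]
arr[3]=16 <= 19: swap with position 2, array becomes [9, 14, 16, 20, 19]

Place pivot at position 3: [9, 14, 16, 19, 20]
Pivot position: 3

After partitioning with pivot 19, the array becomes [9, 14, 16, 19, 20]. The pivot is placed at index 3. All elements to the left of the pivot are <= 19, and all elements to the right are > 19.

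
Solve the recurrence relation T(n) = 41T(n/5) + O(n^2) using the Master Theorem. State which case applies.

Master Theorem for T(n) = 41T(n/5) + O(n^2):

a = 41, b = 5, c = 2
log_b(a) = log_5(41) = 2.3074

Case 1: c = 2 < log_5(41) = 2.3074
T(n) = O(n^(log_5 41))

For T(n) = 41T(n/5) + O(n^2): log_5(41) = 2.3074. This is Case 1 of the Master Theorem (c < log_b(a), work dominated by leaves), giving O(n^(log_5 41)).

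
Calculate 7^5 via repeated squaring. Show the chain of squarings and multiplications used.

Computing 7^5 by squaring (build up from 7^1; each line after the first costs one multiplication):

7^1 = 7
7^2 = (7^1)^2 = 7^2 = 49
7^4 = (7^2)^2 = 49^2 = 2401
7^5 = 7 * 7^4 = 7 * 2401 = 16807

Result: 16807
Multiplications needed: 3 (3 lines after 7^1)

7^5 = 16807. Using exponentiation by squaring, this requires 3 multiplications. The key idea: if the exponent is even, square the half-power; if odd, multiply by the base once.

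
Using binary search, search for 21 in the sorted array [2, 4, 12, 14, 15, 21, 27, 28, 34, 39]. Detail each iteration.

Binary search for 21 in [2, 4, 12, 14, 15, 21, 27, 28, 34, 39]:

lo=0, hi=9, mid=4, arr[mid]=15 -> 15 < 21, search right half
lo=5, hi=9, mid=7, arr[mid]=28 -> 28 > 21, search left half
lo=5, hi=6, mid=5, arr[mid]=21 -> Found target at index 5!

Binary search finds 21 at index 5 after 3 comparisons. The search repeatedly halves the search space by comparing with the middle element.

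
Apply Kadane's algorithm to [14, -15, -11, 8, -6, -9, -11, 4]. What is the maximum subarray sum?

Using Kadane's algorithm on [14, -15, -11, 8, -6, -9, -11, 4]:

Scanning through the array:
Position 1 (value -15): max_ending_here = -1, max_so_far = 14
Position 2 (value -11): max_ending_here = -11, max_so_far = 14
Position 3 (value 8): max_ending_here = 8, max_so_far = 14
Position 4 (value -6): max_ending_here = 2, max_so_far = 14
Position 5 (value -9): max_ending_here = -7, max_so_far = 14
Position 6 (value -11): max_ending_here = -11, max_so_far = 14
Position 7 (value 4): max_ending_here = 4, max_so_far = 14

Maximum subarray: [14]
Maximum sum: 14

The maximum subarray is [14] with sum 14. This subarray runs from index 0 to index 0.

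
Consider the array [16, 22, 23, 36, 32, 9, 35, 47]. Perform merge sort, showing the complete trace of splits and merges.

Merge sort trace:

Split: [16, 22, 23, 36, 32, 9, 35, 47] -> [16, 22, 23, 36] and [32, 9, 35, 47]
  Split: [16, 22, 23, 36] -> [16, 22] and [23, 36]
    Split: [16, 22] -> [16] and [22]
    Merge: [16] + [22] -> [16, 22]
    Split: [23, 36] -> [23] and [36]
    Merge: [23] + [36] -> [23, 36]
  Merge: [16, 22] + [23, 36] -> [16, 22, 23, 36]
  Split: [32, 9, 35, 47] -> [32, 9] and [35, 47]
    Split: [32, 9] -> [32] and [9]
    Merge: [32] + [9] -> [9, 32]
    Split: [35, 47] -> [35] and [47]
    Merge: [35] + [47] -> [35, 47]
  Merge: [9, 32] + [35, 47] -> [9, 32, 35, 47]
Merge: [16, 22, 23, 36] + [9, 32, 35, 47] -> [9, 16, 22, 23, 32, 35, 36, 47]

Final sorted array: [9, 16, 22, 23, 32, 35, 36, 47]

The merge sort proceeds by recursively splitting the array and merging sorted halves.
After all merges, the sorted array is [9, 16, 22, 23, 32, 35, 36, 47].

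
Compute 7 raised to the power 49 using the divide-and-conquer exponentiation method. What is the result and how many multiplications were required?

Computing 7^49 by squaring (build up from 7^1; each line after the first costs one multiplication):

7^1 = 7
7^2 = (7^1)^2 = 7^2 = 49
7^3 = 7 * 7^2 = 7 * 49 = 343
7^6 = (7^3)^2 = 343^2 = 117649
7^12 = (7^6)^2 = 117649^2 = 13841287201
7^24 = (7^12)^2 = 13841287201^2 = 191581231380566414401
7^48 = (7^24)^2 = 191581231380566414401^2 = 36703368217294125441230211032033660188801
7^49 = 7 * 7^48 = 7 * 36703368217294125441230211032033660188801 = 256923577521058878088611477224235621321607

Result: 256923577521058878088611477224235621321607
Multiplications needed: 7 (7 lines after 7^1)

7^49 = 256923577521058878088611477224235621321607. Using exponentiation by squaring, this requires 7 multiplications. The key idea: if the exponent is even, square the half-power; if odd, multiply by the base once.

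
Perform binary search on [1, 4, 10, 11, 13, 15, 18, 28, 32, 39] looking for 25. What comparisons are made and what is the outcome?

Binary search for 25 in [1, 4, 10, 11, 13, 15, 18, 28, 32, 39]:

lo=0, hi=9, mid=4, arr[mid]=13 -> 13 < 25, search right half
lo=5, hi=9, mid=7, arr[mid]=28 -> 28 > 25, search left half
lo=5, hi=6, mid=5, arr[mid]=15 -> 15 < 25, search right half
lo=6, hi=6, mid=6, arr[mid]=18 -> 18 < 25, search right half
lo=7 > hi=6, target 25 not found

Binary search determines that 25 is not in the array after 4 comparisons. The search space was exhausted without finding the target.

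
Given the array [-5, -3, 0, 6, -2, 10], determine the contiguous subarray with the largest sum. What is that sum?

Using Kadane's algorithm on [-5, -3, 0, 6, -2, 10]:

Scanning through the array:
Position 1 (value -3): max_ending_here = -3, max_so_far = -3
Position 2 (value 0): max_ending_here = 0, max_so_far = 0
Position 3 (value 6): max_ending_here = 6, max_so_far = 6
Position 4 (value -2): max_ending_here = 4, max_so_far = 6
Position 5 (value 10): max_ending_here = 14, max_so_far = 14

Maximum subarray: [0, 6, -2, 10]
Maximum sum: 14

The maximum subarray is [0, 6, -2, 10] with sum 14. This subarray runs from index 2 to index 5.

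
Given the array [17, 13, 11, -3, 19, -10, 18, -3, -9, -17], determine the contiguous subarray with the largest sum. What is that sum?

Using Kadane's algorithm on [17, 13, 11, -3, 19, -10, 18, -3, -9, -17]:

Scanning through the array:
Position 1 (value 13): max_ending_here = 30, max_so_far = 30
Position 2 (value 11): max_ending_here = 41, max_so_far = 41
Position 3 (value -3): max_ending_here = 38, max_so_far = 41
Position 4 (value 19): max_ending_here = 57, max_so_far = 57
Position 5 (value -10): max_ending_here = 47, max_so_far = 57
Position 6 (value 18): max_ending_here = 65, max_so_far = 65
Position 7 (value -3): max_ending_here = 62, max_so_far = 65
Position 8 (value -9): max_ending_here = 53, max_so_far = 65
Position 9 (value -17): max_ending_here = 36, max_so_far = 65

Maximum subarray: [17, 13, 11, -3, 19, -10, 18]
Maximum sum: 65

The maximum subarray is [17, 13, 11, -3, 19, -10, 18] with sum 65. This subarray runs from index 0 to index 6.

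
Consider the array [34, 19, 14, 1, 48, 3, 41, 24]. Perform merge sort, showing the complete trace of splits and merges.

Merge sort trace:

Split: [34, 19, 14, 1, 48, 3, 41, 24] -> [34, 19, 14, 1] and [48, 3, 41, 24]
  Split: [34, 19, 14, 1] -> [34, 19] and [14, 1]
    Split: [34, 19] -> [34] and [19]
    Merge: [34] + [19] -> [19, 34]
    Split: [14, 1] -> [14] and [1]
    Merge: [14] + [1] -> [1, 14]
  Merge: [19, 34] + [1, 14] -> [1, 14, 19, 34]
  Split: [48, 3, 41, 24] -> [48, 3] and [41, 24]
    Split: [48, 3] -> [48] and [3]
    Merge: [48] + [3] -> [3, 48]
    Split: [41, 24] -> [41] and [24]
    Merge: [41] + [24] -> [24, 41]
  Merge: [3, 48] + [24, 41] -> [3, 24, 41, 48]
Merge: [1, 14, 19, 34] + [3, 24, 41, 48] -> [1, 3, 14, 19, 24, 34, 41, 48]

Final sorted array: [1, 3, 14, 19, 24, 34, 41, 48]

The merge sort proceeds by recursively splitting the array and merging sorted halves.
After all merges, the sorted array is [1, 3, 14, 19, 24, 34, 41, 48].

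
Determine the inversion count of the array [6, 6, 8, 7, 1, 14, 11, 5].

Finding inversions in [6, 6, 8, 7, 1, 14, 11, 5]:

(0, 4): arr[0]=6 > arr[4]=1
(0, 7): arr[0]=6 > arr[7]=5
(1, 4): arr[1]=6 > arr[4]=1
(1, 7): arr[1]=6 > arr[7]=5
(2, 3): arr[2]=8 > arr[3]=7
(2, 4): arr[2]=8 > arr[4]=1
(2, 7): arr[2]=8 > arr[7]=5
(3, 4): arr[3]=7 > arr[4]=1
(3, 7): arr[3]=7 > arr[7]=5
(5, 6): arr[5]=14 > arr[6]=11
(5, 7): arr[5]=14 > arr[7]=5
(6, 7): arr[6]=11 > arr[7]=5

Total inversions: 12

The array has 12 inversion(s): (0,4), (0,7), (1,4), (1,7), (2,3), (2,4), (2,7), (3,4), (3,7), (5,6), (5,7), (6,7). Each pair (i,j) satisfies i < j and arr[i] > arr[j].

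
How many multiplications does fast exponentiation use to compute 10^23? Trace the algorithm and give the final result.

Computing 10^23 by squaring (build up from 10^1; each line after the first costs one multiplication):

10^1 = 10
10^2 = (10^1)^2 = 10^2 = 100
10^4 = (10^2)^2 = 100^2 = 10000
10^5 = 10 * 10^4 = 10 * 10000 = 100000
10^10 = (10^5)^2 = 100000^2 = 10000000000
10^11 = 10 * 10^10 = 10 * 10000000000 = 100000000000
10^22 = (10^11)^2 = 100000000000^2 = 10000000000000000000000
10^23 = 10 * 10^22 = 10 * 10000000000000000000000 = 100000000000000000000000

Result: 100000000000000000000000
Multiplications needed: 7 (7 lines after 10^1)

10^23 = 100000000000000000000000. Using exponentiation by squaring, this requires 7 multiplications. The key idea: if the exponent is even, square the half-power; if odd, multiply by the base once.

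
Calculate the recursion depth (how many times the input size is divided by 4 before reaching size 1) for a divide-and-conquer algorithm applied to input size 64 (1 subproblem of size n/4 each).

For divide and conquer with division factor 4:

Problem sizes at each level:
Level 0: 64
Level 1: 16
Level 2: 4
Level 3: 1

The root is level 0 and the size-1 base case is level 3 (the tree spans levels 0 through 3, i.e. 4 levels counting the root), so the depth is the number of divisions: log_4(64) = 3

The recursion tree depth is log_4(64) = 3. At each level, the problem size is divided by 4, so it takes 3 divisions to reduce to a base case of size 1. The algorithm makes 1 recursive call at each level.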